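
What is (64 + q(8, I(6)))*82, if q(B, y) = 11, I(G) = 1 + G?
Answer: 6150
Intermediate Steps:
(64 + q(8, I(6)))*82 = (64 + 11)*82 = 75*82 = 6150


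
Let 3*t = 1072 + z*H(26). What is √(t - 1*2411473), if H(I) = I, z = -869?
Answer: I*√2418647 ≈ 1555.2*I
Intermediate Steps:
t = -7174 (t = (1072 - 869*26)/3 = (1072 - 22594)/3 = (⅓)*(-21522) = -7174)
√(t - 1*2411473) = √(-7174 - 1*2411473) = √(-7174 - 2411473) = √(-2418647) = I*√2418647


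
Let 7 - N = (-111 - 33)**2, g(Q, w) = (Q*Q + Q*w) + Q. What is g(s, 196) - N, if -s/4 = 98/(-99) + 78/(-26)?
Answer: 236476069/9801 ≈ 24128.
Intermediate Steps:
s = 1580/99 (s = -4*(98/(-99) + 78/(-26)) = -4*(98*(-1/99) + 78*(-1/26)) = -4*(-98/99 - 3) = -4*(-395/99) = 1580/99 ≈ 15.960)
g(Q, w) = Q + Q**2 + Q*w (g(Q, w) = (Q**2 + Q*w) + Q = Q + Q**2 + Q*w)
N = -20729 (N = 7 - (-111 - 33)**2 = 7 - 1*(-144)**2 = 7 - 1*20736 = 7 - 20736 = -20729)
g(s, 196) - N = 1580*(1 + 1580/99 + 196)/99 - 1*(-20729) = (1580/99)*(21083/99) + 20729 = 33311140/9801 + 20729 = 236476069/9801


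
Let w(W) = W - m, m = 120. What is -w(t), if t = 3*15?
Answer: 75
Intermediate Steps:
t = 45
w(W) = -120 + W (w(W) = W - 1*120 = W - 120 = -120 + W)
-w(t) = -(-120 + 45) = -1*(-75) = 75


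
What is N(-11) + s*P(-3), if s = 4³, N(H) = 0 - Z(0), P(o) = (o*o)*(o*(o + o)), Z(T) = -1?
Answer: 10369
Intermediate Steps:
P(o) = 2*o⁴ (P(o) = o²*(o*(2*o)) = o²*(2*o²) = 2*o⁴)
N(H) = 1 (N(H) = 0 - 1*(-1) = 0 + 1 = 1)
s = 64
N(-11) + s*P(-3) = 1 + 64*(2*(-3)⁴) = 1 + 64*(2*81) = 1 + 64*162 = 1 + 10368 = 10369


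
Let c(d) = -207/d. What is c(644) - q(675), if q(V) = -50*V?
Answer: 944991/28 ≈ 33750.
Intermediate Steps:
c(644) - q(675) = -207/644 - (-50)*675 = -207*1/644 - 1*(-33750) = -9/28 + 33750 = 944991/28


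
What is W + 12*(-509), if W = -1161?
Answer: -7269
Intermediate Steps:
W + 12*(-509) = -1161 + 12*(-509) = -1161 - 6108 = -7269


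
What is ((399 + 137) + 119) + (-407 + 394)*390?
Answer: -4415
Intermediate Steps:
((399 + 137) + 119) + (-407 + 394)*390 = (536 + 119) - 13*390 = 655 - 5070 = -4415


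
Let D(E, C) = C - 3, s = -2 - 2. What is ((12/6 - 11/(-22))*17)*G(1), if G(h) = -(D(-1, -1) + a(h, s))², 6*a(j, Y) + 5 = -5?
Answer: -24565/18 ≈ -1364.7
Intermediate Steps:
s = -4
D(E, C) = -3 + C
a(j, Y) = -5/3 (a(j, Y) = -⅚ + (⅙)*(-5) = -⅚ - ⅚ = -5/3)
G(h) = -289/9 (G(h) = -((-3 - 1) - 5/3)² = -(-4 - 5/3)² = -(-17/3)² = -1*289/9 = -289/9)
((12/6 - 11/(-22))*17)*G(1) = ((12/6 - 11/(-22))*17)*(-289/9) = ((12*(⅙) - 11*(-1/22))*17)*(-289/9) = ((2 + ½)*17)*(-289/9) = ((5/2)*17)*(-289/9) = (85/2)*(-289/9) = -24565/18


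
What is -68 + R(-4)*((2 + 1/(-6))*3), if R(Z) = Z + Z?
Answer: -112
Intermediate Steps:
R(Z) = 2*Z
-68 + R(-4)*((2 + 1/(-6))*3) = -68 + (2*(-4))*((2 + 1/(-6))*3) = -68 - 8*(2 + 1*(-1/6))*3 = -68 - 8*(2 - 1/6)*3 = -68 - 44*3/3 = -68 - 8*11/2 = -68 - 44 = -112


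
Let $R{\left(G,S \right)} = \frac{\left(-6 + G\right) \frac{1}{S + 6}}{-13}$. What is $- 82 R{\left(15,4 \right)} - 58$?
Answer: $- \frac{3401}{65} \approx -52.323$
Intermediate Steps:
$R{\left(G,S \right)} = - \frac{-6 + G}{13 \left(6 + S\right)}$ ($R{\left(G,S \right)} = \frac{-6 + G}{6 + S} \left(- \frac{1}{13}\right) = - \frac{-6 + G}{13 \left(6 + S\right)}$)
$- 82 R{\left(15,4 \right)} - 58 = - 82 \frac{6 - 15}{13 \left(6 + 4\right)} - 58 = - 82 \frac{6 - 15}{13 \cdot 10} - 58 = - 82 \cdot \frac{1}{13} \cdot \frac{1}{10} \left(-9\right) - 58 = \left(-82\right) \left(- \frac{9}{130}\right) - 58 = \frac{369}{65} - 58 = - \frac{3401}{65}$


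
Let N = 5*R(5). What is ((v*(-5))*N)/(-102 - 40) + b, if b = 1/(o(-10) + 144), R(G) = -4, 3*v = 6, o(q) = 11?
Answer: -15429/11005 ≈ -1.4020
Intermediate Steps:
v = 2 (v = (⅓)*6 = 2)
b = 1/155 (b = 1/(11 + 144) = 1/155 ≈ 0.0064516)
N = -20 (N = 5*(-4) = -20)
((v*(-5))*N)/(-102 - 40) + b = ((2*(-5))*(-20))/(-102 - 40) + 1/155 = (-10*(-20))/(-142) + 1/155 = -1/142*200 + 1/155 = -100/71 + 1/155 = -15429/11005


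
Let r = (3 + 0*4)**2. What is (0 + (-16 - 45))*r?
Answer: -549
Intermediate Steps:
r = 9 (r = (3 + 0)**2 = 3**2 = 9)
(0 + (-16 - 45))*r = (0 + (-16 - 45))*9 = (0 - 61)*9 = -61*9 = -549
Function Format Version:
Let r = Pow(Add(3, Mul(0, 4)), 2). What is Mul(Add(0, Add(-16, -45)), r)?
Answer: -549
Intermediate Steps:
r = 9 (r = Pow(Add(3, 0), 2) = Pow(3, 2) = 9)
Mul(Add(0, Add(-16, -45)), r) = Mul(Add(0, Add(-16, -45)), 9) = Mul(Add(0, -61), 9) = Mul(-61, 9) = -549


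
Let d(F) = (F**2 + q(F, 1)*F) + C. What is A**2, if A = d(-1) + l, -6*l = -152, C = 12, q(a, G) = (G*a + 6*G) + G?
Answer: 9409/9 ≈ 1045.4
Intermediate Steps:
q(a, G) = 7*G + G*a (q(a, G) = (6*G + G*a) + G = 7*G + G*a)
d(F) = 12 + F**2 + F*(7 + F) (d(F) = (F**2 + (1*(7 + F))*F) + 12 = (F**2 + (7 + F)*F) + 12 = (F**2 + F*(7 + F)) + 12 = 12 + F**2 + F*(7 + F))
l = 76/3 (l = -1/6*(-152) = 76/3 ≈ 25.333)
A = 97/3 (A = (12 + (-1)**2 - (7 - 1)) + 76/3 = (12 + 1 - 1*6) + 76/3 = (12 + 1 - 6) + 76/3 = 7 + 76/3 = 97/3 ≈ 32.333)
A**2 = (97/3)**2 = 9409/9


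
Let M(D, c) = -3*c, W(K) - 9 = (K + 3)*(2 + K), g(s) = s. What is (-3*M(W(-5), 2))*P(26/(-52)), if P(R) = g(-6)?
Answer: -108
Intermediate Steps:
P(R) = -6
W(K) = 9 + (2 + K)*(3 + K) (W(K) = 9 + (K + 3)*(2 + K) = 9 + (3 + K)*(2 + K) = 9 + (2 + K)*(3 + K))
(-3*M(W(-5), 2))*P(26/(-52)) = -(-9)*2*(-6) = -3*(-6)*(-6) = 18*(-6) = -108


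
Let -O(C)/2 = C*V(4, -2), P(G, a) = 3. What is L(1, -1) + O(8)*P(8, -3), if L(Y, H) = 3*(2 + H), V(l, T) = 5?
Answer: -237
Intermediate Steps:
L(Y, H) = 6 + 3*H
O(C) = -10*C (O(C) = -2*C*5 = -10*C)
L(1, -1) + O(8)*P(8, -3) = (6 + 3*(-1)) - 10*8*3 = (6 - 3) - 80*3 = 3 - 240 = -237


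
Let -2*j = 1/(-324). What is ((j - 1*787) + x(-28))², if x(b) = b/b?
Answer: 259413992929/419904 ≈ 6.1779e+5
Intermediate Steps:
j = 1/648 (j = -½/(-324) = -½*(-1/324) = 1/648 ≈ 0.0015432)
x(b) = 1
((j - 1*787) + x(-28))² = ((1/648 - 1*787) + 1)² = ((1/648 - 787) + 1)² = (-509975/648 + 1)² = (-509327/648)² = 259413992929/419904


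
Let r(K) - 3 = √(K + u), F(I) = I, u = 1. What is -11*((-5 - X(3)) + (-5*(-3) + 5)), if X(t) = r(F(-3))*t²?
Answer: 132 + 99*I*√2 ≈ 132.0 + 140.01*I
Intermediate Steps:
r(K) = 3 + √(1 + K) (r(K) = 3 + √(K + 1) = 3 + √(1 + K))
X(t) = t²*(3 + I*√2) (X(t) = (3 + √(1 - 3))*t² = (3 + √(-2))*t² = (3 + I*√2)*t² = t²*(3 + I*√2))
-11*((-5 - X(3)) + (-5*(-3) + 5)) = -11*((-5 - 3²*(3 + I*√2)) + (-5*(-3) + 5)) = -11*((-5 - 9*(3 + I*√2)) + (15 + 5)) = -11*((-5 - (27 + 9*I*√2)) + 20) = -11*((-5 + (-27 - 9*I*√2)) + 20) = -11*((-32 - 9*I*√2) + 20) = -11*(-12 - 9*I*√2) = 132 + 99*I*√2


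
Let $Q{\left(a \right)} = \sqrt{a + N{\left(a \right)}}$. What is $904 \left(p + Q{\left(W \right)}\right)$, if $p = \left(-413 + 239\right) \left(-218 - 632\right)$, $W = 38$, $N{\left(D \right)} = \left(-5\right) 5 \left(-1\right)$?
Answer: $133701600 + 2712 \sqrt{7} \approx 1.3371 \cdot 10^{8}$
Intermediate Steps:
$N{\left(D \right)} = 25$ ($N{\left(D \right)} = \left(-25\right) \left(-1\right) = 25$)
$Q{\left(a \right)} = \sqrt{25 + a}$ ($Q{\left(a \right)} = \sqrt{a + 25} = \sqrt{25 + a}$)
$p = 147900$ ($p = \left(-174\right) \left(-850\right) = 147900$)
$904 \left(p + Q{\left(W \right)}\right) = 904 \left(147900 + \sqrt{25 + 38}\right) = 904 \left(147900 + \sqrt{63}\right) = 904 \left(147900 + 3 \sqrt{7}\right) = 133701600 + 2712 \sqrt{7}$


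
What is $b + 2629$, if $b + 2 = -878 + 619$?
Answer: $2368$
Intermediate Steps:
$b = -261$ ($b = -2 + \left(-878 + 619\right) = -2 - 259 = -261$)
$b + 2629 = -261 + 2629 = 2368$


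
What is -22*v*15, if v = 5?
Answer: -1650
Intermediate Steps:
-22*v*15 = -22*5*15 = -110*15 = -1650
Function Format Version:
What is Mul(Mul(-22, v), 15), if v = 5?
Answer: -1650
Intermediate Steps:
Mul(Mul(-22, v), 15) = Mul(Mul(-22, 5), 15) = Mul(-110, 15) = -1650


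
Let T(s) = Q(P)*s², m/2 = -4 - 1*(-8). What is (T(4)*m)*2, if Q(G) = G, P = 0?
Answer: 0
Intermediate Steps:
m = 8 (m = 2*(-4 - 1*(-8)) = 2*(-4 + 8) = 2*4 = 8)
T(s) = 0 (T(s) = 0*s² = 0)
(T(4)*m)*2 = (0*8)*2 = 0*2 = 0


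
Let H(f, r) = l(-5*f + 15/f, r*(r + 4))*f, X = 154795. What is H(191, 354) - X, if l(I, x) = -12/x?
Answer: -1634790186/10561 ≈ -1.5480e+5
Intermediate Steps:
H(f, r) = -12*f/(r*(4 + r)) (H(f, r) = (-12*1/(r*(r + 4)))*f = (-12*1/(r*(4 + r)))*f = (-12/(r*(4 + r)))*f = -12*f/(r*(4 + r)))
H(191, 354) - X = -12*191/(354*(4 + 354)) - 1*154795 = -12*191*1/354/358 - 154795 = -12*191*1/354*1/358 - 154795 = -191/10561 - 154795 = -1634790186/10561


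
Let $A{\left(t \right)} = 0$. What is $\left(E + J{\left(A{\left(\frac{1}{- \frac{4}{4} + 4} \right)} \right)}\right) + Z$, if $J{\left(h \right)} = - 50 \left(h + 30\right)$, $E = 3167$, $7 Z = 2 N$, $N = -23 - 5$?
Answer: $1659$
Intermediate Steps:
$N = -28$ ($N = -23 - 5 = -28$)
$Z = -8$ ($Z = \frac{2 \left(-28\right)}{7} = \frac{1}{7} \left(-56\right) = -8$)
$J{\left(h \right)} = -1500 - 50 h$ ($J{\left(h \right)} = - 50 \left(30 + h\right) = -1500 - 50 h$)
$\left(E + J{\left(A{\left(\frac{1}{- \frac{4}{4} + 4} \right)} \right)}\right) + Z = \left(3167 - 1500\right) - 8 = 1667 - 8 = 1659$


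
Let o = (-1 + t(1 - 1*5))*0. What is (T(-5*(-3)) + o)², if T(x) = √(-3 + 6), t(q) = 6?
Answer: 3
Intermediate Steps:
T(x) = √3
o = 0 (o = (-1 + 6)*0 = 5*0 = 0)
(T(-5*(-3)) + o)² = (√3 + 0)² = (√3)² = 3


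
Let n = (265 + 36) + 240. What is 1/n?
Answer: 1/541 ≈ 0.0018484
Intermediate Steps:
n = 541 (n = 301 + 240 = 541)
1/n = 1/541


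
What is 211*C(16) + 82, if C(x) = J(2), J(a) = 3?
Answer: 715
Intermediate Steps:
C(x) = 3
211*C(16) + 82 = 211*3 + 82 = 633 + 82 = 715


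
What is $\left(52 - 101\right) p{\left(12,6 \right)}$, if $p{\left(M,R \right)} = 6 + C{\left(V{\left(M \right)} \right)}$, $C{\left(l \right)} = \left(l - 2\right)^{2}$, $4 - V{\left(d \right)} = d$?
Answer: $-5194$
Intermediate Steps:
$V{\left(d \right)} = 4 - d$
$C{\left(l \right)} = \left(-2 + l\right)^{2}$
$p{\left(M,R \right)} = 6 + \left(2 - M\right)^{2}$ ($p{\left(M,R \right)} = 6 + \left(-2 - \left(-4 + M\right)\right)^{2} = 6 + \left(2 - M\right)^{2}$)
$\left(52 - 101\right) p{\left(12,6 \right)} = \left(52 - 101\right) \left(6 + \left(-2 + 12\right)^{2}\right) = - 49 \left(6 + 10^{2}\right) = - 49 \left(6 + 100\right) = \left(-49\right) 106 = -5194$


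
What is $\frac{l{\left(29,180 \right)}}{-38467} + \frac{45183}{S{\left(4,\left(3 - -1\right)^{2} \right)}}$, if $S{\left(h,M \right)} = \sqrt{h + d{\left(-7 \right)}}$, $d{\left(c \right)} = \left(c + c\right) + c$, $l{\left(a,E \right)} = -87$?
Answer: $\frac{87}{38467} - \frac{45183 i \sqrt{17}}{17} \approx 0.0022617 - 10958.0 i$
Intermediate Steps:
$d{\left(c \right)} = 3 c$ ($d{\left(c \right)} = 2 c + c = 3 c$)
$S{\left(h,M \right)} = \sqrt{-21 + h}$ ($S{\left(h,M \right)} = \sqrt{h + 3 \left(-7\right)} = \sqrt{h - 21} = \sqrt{-21 + h}$)
$\frac{l{\left(29,180 \right)}}{-38467} + \frac{45183}{S{\left(4,\left(3 - -1\right)^{2} \right)}} = - \frac{87}{-38467} + \frac{45183}{\sqrt{-21 + 4}} = \left(-87\right) \left(- \frac{1}{38467}\right) + \frac{45183}{\sqrt{-17}} = \frac{87}{38467} + \frac{45183}{i \sqrt{17}} = \frac{87}{38467} + 45183 \left(- \frac{i \sqrt{17}}{17}\right) = \frac{87}{38467} - \frac{45183 i \sqrt{17}}{17}$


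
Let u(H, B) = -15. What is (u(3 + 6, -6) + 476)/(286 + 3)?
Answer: 461/289 ≈ 1.5952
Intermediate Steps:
(u(3 + 6, -6) + 476)/(286 + 3) = (-15 + 476)/(286 + 3) = 461/289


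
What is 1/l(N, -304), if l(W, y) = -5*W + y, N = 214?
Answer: -1/1374 ≈ -0.00072780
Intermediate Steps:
l(W, y) = y - 5*W
1/l(N, -304) = 1/(-304 - 5*214) = 1/(-304 - 1070) = 1/(-1374) = -1/1374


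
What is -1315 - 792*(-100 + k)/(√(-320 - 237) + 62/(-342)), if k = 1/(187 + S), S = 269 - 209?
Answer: -141952216721/105873287 - 15052657356*I*√557/105873287 ≈ -1340.8 - 3355.5*I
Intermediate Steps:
S = 60
k = 1/247 (k = 1/(187 + 60) = 1/247 ≈ 0.0040486)
-1315 - 792*(-100 + k)/(√(-320 - 237) + 62/(-342)) = -1315 - 792*(-100 + 1/247)/(√(-320 - 237) + 62/(-342)) = -1315 - (-19561608)/(247*(√(-557) + 62*(-1/342))) = -1315 - (-19561608)/(247*(I*√557 - 31/171)) = -1315 - (-19561608)/(247*(-31/171 + I*√557)) = -1315 + 19561608/(247*(-31/171 + I*√557))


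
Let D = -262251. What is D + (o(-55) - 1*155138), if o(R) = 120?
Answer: -417269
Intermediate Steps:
D + (o(-55) - 1*155138) = -262251 + (120 - 1*155138) = -262251 + (120 - 155138) = -262251 - 155018 = -417269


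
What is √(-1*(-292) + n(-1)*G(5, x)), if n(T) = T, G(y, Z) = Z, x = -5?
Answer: 3*√33 ≈ 17.234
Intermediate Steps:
√(-1*(-292) + n(-1)*G(5, x)) = √(-1*(-292) - 1*(-5)) = √(292 + 5) = √297 = 3*√33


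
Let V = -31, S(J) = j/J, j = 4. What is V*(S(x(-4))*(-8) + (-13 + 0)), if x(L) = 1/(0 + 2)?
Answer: 2387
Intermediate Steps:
x(L) = ½ (x(L) = 1/2 = ½)
S(J) = 4/J
V*(S(x(-4))*(-8) + (-13 + 0)) = -31*((4/(½))*(-8) + (-13 + 0)) = -31*((4*2)*(-8) - 13) = -31*(8*(-8) - 13) = -31*(-64 - 13) = -31*(-77) = 2387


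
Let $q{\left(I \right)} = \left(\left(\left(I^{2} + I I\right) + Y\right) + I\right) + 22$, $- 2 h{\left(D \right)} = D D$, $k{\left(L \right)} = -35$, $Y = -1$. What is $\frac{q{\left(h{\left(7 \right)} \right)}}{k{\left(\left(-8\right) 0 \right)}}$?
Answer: $- \frac{171}{5} \approx -34.2$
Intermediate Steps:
$h{\left(D \right)} = - \frac{D^{2}}{2}$ ($h{\left(D \right)} = - \frac{D D}{2} = - \frac{D^{2}}{2}$)
$q{\left(I \right)} = 21 + I + 2 I^{2}$ ($q{\left(I \right)} = \left(\left(\left(I^{2} + I I\right) - 1\right) + I\right) + 22 = \left(\left(\left(I^{2} + I^{2}\right) - 1\right) + I\right) + 22 = \left(\left(2 I^{2} - 1\right) + I\right) + 22 = \left(\left(-1 + 2 I^{2}\right) + I\right) + 22 = \left(-1 + I + 2 I^{2}\right) + 22 = 21 + I + 2 I^{2}$)
$\frac{q{\left(h{\left(7 \right)} \right)}}{k{\left(\left(-8\right) 0 \right)}} = \frac{21 - \frac{7^{2}}{2} + 2 \left(- \frac{7^{2}}{2}\right)^{2}}{-35} = \left(21 - \frac{49}{2} + 2 \left(\left(- \frac{1}{2}\right) 49\right)^{2}\right) \left(- \frac{1}{35}\right) = \left(21 - \frac{49}{2} + 2 \left(- \frac{49}{2}\right)^{2}\right) \left(- \frac{1}{35}\right) = \left(21 - \frac{49}{2} + 2 \cdot \frac{2401}{4}\right) \left(- \frac{1}{35}\right) = \left(21 - \frac{49}{2} + \frac{2401}{2}\right) \left(- \frac{1}{35}\right) = 1197 \left(- \frac{1}{35}\right) = - \frac{171}{5}$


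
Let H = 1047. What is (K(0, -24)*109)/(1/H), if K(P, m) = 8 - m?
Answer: 3651936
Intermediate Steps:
(K(0, -24)*109)/(1/H) = ((8 - 1*(-24))*109)/(1/1047) = ((8 + 24)*109)/(1/1047) = (32*109)*1047 = 3488*1047 = 3651936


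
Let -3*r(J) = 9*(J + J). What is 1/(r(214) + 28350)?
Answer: 1/27066 ≈ 3.6947e-5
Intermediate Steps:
r(J) = -6*J (r(J) = -3*(J + J) = -3*2*J = -6*J)
1/(r(214) + 28350) = 1/(-6*214 + 28350) = 1/(-1284 + 28350) = 1/27066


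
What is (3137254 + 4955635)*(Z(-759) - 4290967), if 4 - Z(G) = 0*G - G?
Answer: -34732429764858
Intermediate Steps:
Z(G) = 4 + G (Z(G) = 4 - (0*G - G) = 4 - (0 - G) = 4 - (-1)*G = 4 + G)
(3137254 + 4955635)*(Z(-759) - 4290967) = (3137254 + 4955635)*((4 - 759) - 4290967) = 8092889*(-755 - 4290967) = 8092889*(-4291722) = -34732429764858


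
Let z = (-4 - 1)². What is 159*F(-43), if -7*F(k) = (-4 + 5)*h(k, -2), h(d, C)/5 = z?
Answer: -19875/7 ≈ -2839.3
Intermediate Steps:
z = 25 (z = (-5)² = 25)
h(d, C) = 125 (h(d, C) = 5*25 = 125)
F(k) = -125/7 (F(k) = -(-4 + 5)*125/7 = -125/7)
159*F(-43) = 159*(-125/7) = -19875/7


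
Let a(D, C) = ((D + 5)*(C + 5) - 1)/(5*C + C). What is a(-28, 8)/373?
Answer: -25/1492 ≈ -0.016756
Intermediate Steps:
a(D, C) = (-1 + (5 + C)*(5 + D))/(6*C) (a(D, C) = ((5 + D)*(5 + C) - 1)/((6*C)) = ((5 + C)*(5 + D) - 1)*(1/(6*C)) = (-1 + (5 + C)*(5 + D))*(1/(6*C)) = (-1 + (5 + C)*(5 + D))/(6*C))
a(-28, 8)/373 = ((⅙)*(24 + 5*(-28) + 8*(5 - 28))/8)/373 = ((⅙)*(⅛)*(24 - 140 + 8*(-23)))*(1/373) = ((⅙)*(⅛)*(24 - 140 - 184))*(1/373) = ((⅙)*(⅛)*(-300))*(1/373) = -25/4*1/373 = -25/1492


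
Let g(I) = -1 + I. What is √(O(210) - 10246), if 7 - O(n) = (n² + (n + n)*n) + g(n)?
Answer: 2*I*√35687 ≈ 377.82*I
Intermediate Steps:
O(n) = 8 - n - 3*n² (O(n) = 7 - ((n² + (n + n)*n) + (-1 + n)) = 7 - ((n² + (2*n)*n) + (-1 + n)) = 7 - ((n² + 2*n²) + (-1 + n)) = 7 - (3*n² + (-1 + n)) = 7 - (-1 + n + 3*n²) = 7 + (1 - n - 3*n²) = 8 - n - 3*n²)
√(O(210) - 10246) = √((8 - 1*210 - 3*210²) - 10246) = √((8 - 210 - 3*44100) - 10246) = √((8 - 210 - 132300) - 10246) = √(-132502 - 10246) = √(-142748) = 2*I*√35687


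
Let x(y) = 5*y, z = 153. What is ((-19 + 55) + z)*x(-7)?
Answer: -6615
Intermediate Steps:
((-19 + 55) + z)*x(-7) = ((-19 + 55) + 153)*(5*(-7)) = (36 + 153)*(-35) = 189*(-35) = -6615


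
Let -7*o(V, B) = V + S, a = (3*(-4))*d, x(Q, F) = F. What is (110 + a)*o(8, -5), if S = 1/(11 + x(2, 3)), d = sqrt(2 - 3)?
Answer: -6215/49 + 678*I/49 ≈ -126.84 + 13.837*I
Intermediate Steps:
d = I (d = sqrt(-1) = I ≈ 1.0*I)
S = 1/14 (S = 1/(11 + 3) = 1/14 ≈ 0.071429)
a = -12*I (a = (3*(-4))*I = -12*I ≈ -12.0*I)
o(V, B) = -1/98 - V/7 (o(V, B) = -(V + 1/14)/7 = -(1/14 + V)/7 = -1/98 - V/7)
(110 + a)*o(8, -5) = (110 - 12*I)*(-1/98 - 1/7*8) = (110 - 12*I)*(-1/98 - 8/7) = (110 - 12*I)*(-113/98) = -6215/49 + 678*I/49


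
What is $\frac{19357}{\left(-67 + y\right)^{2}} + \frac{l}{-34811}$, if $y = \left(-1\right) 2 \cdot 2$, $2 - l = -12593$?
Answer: $\frac{610345132}{175482251} \approx 3.4781$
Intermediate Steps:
$l = 12595$ ($l = 2 - -12593 = 2 + 12593 = 12595$)
$y = -4$ ($y = \left(-2\right) 2 = -4$)
$\frac{19357}{\left(-67 + y\right)^{2}} + \frac{l}{-34811} = \frac{19357}{\left(-67 - 4\right)^{2}} + \frac{12595}{-34811} = \frac{19357}{\left(-71\right)^{2}} + 12595 \left(- \frac{1}{34811}\right) = \frac{19357}{5041} - \frac{12595}{34811} = \frac{610345132}{175482251}$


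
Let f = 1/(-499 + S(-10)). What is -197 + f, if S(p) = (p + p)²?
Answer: -19504/99 ≈ -197.01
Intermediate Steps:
S(p) = 4*p² (S(p) = (2*p)² = 4*p²)
f = -1/99 (f = 1/(-499 + 4*(-10)²) = 1/(-499 + 4*100) = 1/(-499 + 400) = 1/(-99) = -1/99 ≈ -0.010101)
-197 + f = -197 - 1/99 = -19504/99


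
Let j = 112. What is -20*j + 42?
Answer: -2198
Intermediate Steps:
-20*j + 42 = -20*112 + 42 = -2240 + 42 = -2198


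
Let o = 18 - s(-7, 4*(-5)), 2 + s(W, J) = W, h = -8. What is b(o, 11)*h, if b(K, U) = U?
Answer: -88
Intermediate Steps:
s(W, J) = -2 + W
o = 27 (o = 18 - (-2 - 7) = 18 - 1*(-9) = 18 + 9 = 27)
b(o, 11)*h = 11*(-8) = -88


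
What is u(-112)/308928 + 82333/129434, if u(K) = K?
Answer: 794389763/1249555836 ≈ 0.63574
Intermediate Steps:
u(-112)/308928 + 82333/129434 = -112/308928 + 82333/129434 = -112*1/308928 + 82333*(1/129434) = -7/19308 + 82333/129434 = 794389763/1249555836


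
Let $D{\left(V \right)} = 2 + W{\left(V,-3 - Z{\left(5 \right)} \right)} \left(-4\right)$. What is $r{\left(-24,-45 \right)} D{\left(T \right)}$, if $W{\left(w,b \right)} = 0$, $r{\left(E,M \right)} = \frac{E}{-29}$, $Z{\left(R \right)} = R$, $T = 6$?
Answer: $\frac{48}{29} \approx 1.6552$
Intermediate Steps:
$r{\left(E,M \right)} = - \frac{E}{29}$ ($r{\left(E,M \right)} = E \left(- \frac{1}{29}\right) = - \frac{E}{29}$)
$D{\left(V \right)} = 2$ ($D{\left(V \right)} = 2 + 0 \left(-4\right) = 2 + 0 = 2$)
$r{\left(-24,-45 \right)} D{\left(T \right)} = \left(- \frac{1}{29}\right) \left(-24\right) 2 = \frac{24}{29} \cdot 2 = \frac{48}{29}$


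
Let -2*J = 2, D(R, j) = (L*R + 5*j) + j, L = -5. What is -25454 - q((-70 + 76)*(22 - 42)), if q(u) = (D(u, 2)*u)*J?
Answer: -98894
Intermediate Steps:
D(R, j) = -5*R + 6*j (D(R, j) = (-5*R + 5*j) + j = -5*R + 6*j)
J = -1 (J = -1/2*2 = -1)
q(u) = -u*(12 - 5*u) (q(u) = ((-5*u + 6*2)*u)*(-1) = ((-5*u + 12)*u)*(-1) = ((12 - 5*u)*u)*(-1) = (u*(12 - 5*u))*(-1) = -u*(12 - 5*u))
-25454 - q((-70 + 76)*(22 - 42)) = -25454 - (-70 + 76)*(22 - 42)*(-12 + 5*((-70 + 76)*(22 - 42))) = -25454 - 6*(-20)*(-12 + 5*(6*(-20))) = -25454 - (-120)*(-12 + 5*(-120)) = -25454 - (-120)*(-12 - 600) = -25454 - (-120)*(-612) = -25454 - 1*73440 = -25454 - 73440 = -98894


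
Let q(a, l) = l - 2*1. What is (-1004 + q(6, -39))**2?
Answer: 1092025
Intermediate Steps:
q(a, l) = -2 + l (q(a, l) = l - 2 = -2 + l)
(-1004 + q(6, -39))**2 = (-1004 + (-2 - 39))**2 = (-1004 - 41)**2 = (-1045)**2 = 1092025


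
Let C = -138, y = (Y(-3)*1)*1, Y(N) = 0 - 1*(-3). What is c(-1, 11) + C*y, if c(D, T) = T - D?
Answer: -402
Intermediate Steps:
Y(N) = 3 (Y(N) = 0 + 3 = 3)
y = 3 (y = (3*1)*1 = 3*1 = 3)
c(-1, 11) + C*y = (11 - 1*(-1)) - 138*3 = (11 + 1) - 414 = 12 - 414 = -402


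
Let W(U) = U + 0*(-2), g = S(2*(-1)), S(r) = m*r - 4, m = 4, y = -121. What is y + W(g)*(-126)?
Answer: 1391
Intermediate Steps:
S(r) = -4 + 4*r (S(r) = 4*r - 4 = -4 + 4*r)
g = -12 (g = -4 + 4*(2*(-1)) = -4 + 4*(-2) = -4 - 8 = -12)
W(U) = U (W(U) = U + 0 = U)
y + W(g)*(-126) = -121 - 12*(-126) = -121 + 1512 = 1391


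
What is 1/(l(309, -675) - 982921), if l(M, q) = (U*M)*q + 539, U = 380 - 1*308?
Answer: -1/15999782 ≈ -6.2501e-8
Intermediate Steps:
U = 72 (U = 380 - 308 = 72)
l(M, q) = 539 + 72*M*q (l(M, q) = (72*M)*q + 539 = 72*M*q + 539 = 539 + 72*M*q)
1/(l(309, -675) - 982921) = 1/((539 + 72*309*(-675)) - 982921) = 1/((539 - 15017400) - 982921) = 1/(-15016861 - 982921) = 1/(-15999782) = -1/15999782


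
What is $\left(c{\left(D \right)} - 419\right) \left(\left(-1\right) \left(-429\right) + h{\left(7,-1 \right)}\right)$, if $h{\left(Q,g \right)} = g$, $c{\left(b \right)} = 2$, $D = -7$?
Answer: $-178476$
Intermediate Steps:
$\left(c{\left(D \right)} - 419\right) \left(\left(-1\right) \left(-429\right) + h{\left(7,-1 \right)}\right) = \left(2 - 419\right) \left(\left(-1\right) \left(-429\right) - 1\right) = - 417 \left(429 - 1\right) = \left(-417\right) 428 = -178476$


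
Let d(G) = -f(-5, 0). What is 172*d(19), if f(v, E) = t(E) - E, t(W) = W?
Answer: 0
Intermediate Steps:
f(v, E) = 0 (f(v, E) = E - E = 0)
d(G) = 0 (d(G) = -1*0 = 0)
172*d(19) = 172*0 = 0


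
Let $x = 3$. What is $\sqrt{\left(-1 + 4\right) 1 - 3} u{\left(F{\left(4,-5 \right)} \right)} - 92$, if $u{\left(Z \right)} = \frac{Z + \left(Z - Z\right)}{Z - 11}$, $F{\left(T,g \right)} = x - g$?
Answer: $-92$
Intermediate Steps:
$F{\left(T,g \right)} = 3 - g$
$u{\left(Z \right)} = \frac{Z}{-11 + Z}$ ($u{\left(Z \right)} = \frac{Z + 0}{-11 + Z} = \frac{Z}{-11 + Z}$)
$\sqrt{\left(-1 + 4\right) 1 - 3} u{\left(F{\left(4,-5 \right)} \right)} - 92 = \sqrt{\left(-1 + 4\right) 1 - 3} \frac{3 - -5}{-11 + \left(3 - -5\right)} - 92 = \sqrt{3 \cdot 1 - 3} \frac{3 + 5}{-11 + \left(3 + 5\right)} - 92 = \sqrt{3 - 3} \frac{8}{-11 + 8} - 92 = \sqrt{0} \frac{8}{-3} - 92 = 0 \cdot 8 \left(- \frac{1}{3}\right) - 92 = 0 \left(- \frac{8}{3}\right) - 92 = 0 - 92 = -92$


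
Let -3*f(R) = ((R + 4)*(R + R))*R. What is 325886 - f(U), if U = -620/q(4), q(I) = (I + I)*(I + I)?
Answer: 2000057309/6144 ≈ 3.2553e+5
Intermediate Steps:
q(I) = 4*I**2 (q(I) = (2*I)*(2*I) = 4*I**2)
U = -155/16 (U = -620/(4*4**2) = -620/(4*16) = -620/64 = -620*1/64 = -155/16 ≈ -9.6875)
f(R) = -2*R**2*(4 + R)/3 (f(R) = -(R + 4)*(R + R)*R/3 = -(4 + R)*(2*R)*R/3 = -2*R*(4 + R)*R/3 = -2*R**2*(4 + R)/3)
325886 - f(U) = 325886 - 2*(-155/16)**2*(-4 - 1*(-155/16))/3 = 325886 - 2*24025*(-4 + 155/16)/(3*256) = 325886 - 2*24025*91/(3*256*16) = 325886 - 1*2186275/6144 = 325886 - 2186275/6144 = 2000057309/6144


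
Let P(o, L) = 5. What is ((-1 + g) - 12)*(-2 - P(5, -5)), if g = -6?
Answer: 133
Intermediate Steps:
((-1 + g) - 12)*(-2 - P(5, -5)) = ((-1 - 6) - 12)*(-2 - 1*5) = (-7 - 12)*(-2 - 5) = -19*(-7) = 133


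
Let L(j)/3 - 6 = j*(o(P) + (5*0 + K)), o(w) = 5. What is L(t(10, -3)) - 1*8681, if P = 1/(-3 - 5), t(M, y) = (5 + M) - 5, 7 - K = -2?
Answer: -8243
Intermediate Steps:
K = 9 (K = 7 - 1*(-2) = 7 + 2 = 9)
t(M, y) = M
P = -⅛ (P = 1/(-8) = -⅛ ≈ -0.12500)
L(j) = 18 + 42*j (L(j) = 18 + 3*(j*(5 + (5*0 + 9))) = 18 + 3*(j*(5 + (0 + 9))) = 18 + 3*(j*(5 + 9)) = 18 + 3*(j*14) = 18 + 3*(14*j) = 18 + 42*j)
L(t(10, -3)) - 1*8681 = (18 + 42*10) - 1*8681 = (18 + 420) - 8681 = 438 - 8681 = -8243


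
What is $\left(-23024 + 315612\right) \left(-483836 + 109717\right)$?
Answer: $-109462729972$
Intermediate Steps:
$\left(-23024 + 315612\right) \left(-483836 + 109717\right) = 292588 \left(-374119\right) = -109462729972$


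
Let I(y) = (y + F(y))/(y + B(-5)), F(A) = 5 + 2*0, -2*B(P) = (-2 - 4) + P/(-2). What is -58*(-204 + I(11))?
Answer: 599720/51 ≈ 11759.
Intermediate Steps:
B(P) = 3 + P/4 (B(P) = -((-2 - 4) + P/(-2))/2 = -(-6 + P*(-1/2))/2 = -(-6 - P/2)/2 = 3 + P/4)
F(A) = 5 (F(A) = 5 + 0 = 5)
I(y) = (5 + y)/(7/4 + y) (I(y) = (y + 5)/(y + (3 + (1/4)*(-5))) = (5 + y)/(y + (3 - 5/4)) = (5 + y)/(y + 7/4) = (5 + y)/(7/4 + y))
-58*(-204 + I(11)) = -58*(-204 + 4*(5 + 11)/(7 + 4*11)) = -58*(-204 + 4*16/(7 + 44)) = -58*(-204 + 4*16/51) = -58*(-204 + 4*(1/51)*16) = -58*(-204 + 64/51) = -58*(-10340/51) = 599720/51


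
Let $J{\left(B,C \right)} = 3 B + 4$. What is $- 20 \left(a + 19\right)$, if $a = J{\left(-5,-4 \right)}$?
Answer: $-160$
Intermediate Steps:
$J{\left(B,C \right)} = 4 + 3 B$
$a = -11$ ($a = 4 + 3 \left(-5\right) = 4 - 15 = -11$)
$- 20 \left(a + 19\right) = - 20 \left(-11 + 19\right) = \left(-20\right) 8 = -160$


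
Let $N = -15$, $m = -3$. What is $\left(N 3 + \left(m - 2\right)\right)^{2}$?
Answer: $2500$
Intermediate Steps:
$\left(N 3 + \left(m - 2\right)\right)^{2} = \left(\left(-15\right) 3 - 5\right)^{2} = \left(-45 - 5\right)^{2} = \left(-50\right)^{2} = 2500$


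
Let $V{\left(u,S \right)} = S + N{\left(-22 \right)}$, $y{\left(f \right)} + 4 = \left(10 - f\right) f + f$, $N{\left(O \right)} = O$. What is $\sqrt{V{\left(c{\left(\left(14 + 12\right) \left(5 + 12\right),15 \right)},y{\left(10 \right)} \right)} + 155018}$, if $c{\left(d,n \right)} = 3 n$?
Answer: $\sqrt{155002} \approx 393.7$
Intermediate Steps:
$y{\left(f \right)} = -4 + f + f \left(10 - f\right)$ ($y{\left(f \right)} = -4 + \left(\left(10 - f\right) f + f\right) = -4 + \left(f \left(10 - f\right) + f\right) = -4 + \left(f + f \left(10 - f\right)\right) = -4 + f + f \left(10 - f\right)$)
$V{\left(u,S \right)} = -22 + S$ ($V{\left(u,S \right)} = S - 22 = -22 + S$)
$\sqrt{V{\left(c{\left(\left(14 + 12\right) \left(5 + 12\right),15 \right)},y{\left(10 \right)} \right)} + 155018} = \sqrt{\left(-22 - -6\right) + 155018} = \sqrt{\left(-22 + 6\right) + 155018} = \sqrt{-16 + 155018} = \sqrt{155002}$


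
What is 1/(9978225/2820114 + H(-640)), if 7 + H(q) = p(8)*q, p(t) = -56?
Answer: 940038/33687707729 ≈ 2.7904e-5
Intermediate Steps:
H(q) = -7 - 56*q
1/(9978225/2820114 + H(-640)) = 1/(9978225/2820114 + (-7 - 56*(-640))) = 1/(9978225*(1/2820114) + (-7 + 35840)) = 1/(3326075/940038 + 35833) = 1/(33687707729/940038) = 940038/33687707729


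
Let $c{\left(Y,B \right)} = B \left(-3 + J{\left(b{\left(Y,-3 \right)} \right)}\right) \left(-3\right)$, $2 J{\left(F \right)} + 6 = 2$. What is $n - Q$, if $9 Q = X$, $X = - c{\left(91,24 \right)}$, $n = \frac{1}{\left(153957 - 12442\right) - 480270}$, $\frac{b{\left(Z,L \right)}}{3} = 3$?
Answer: $\frac{13550199}{338755} \approx 40.0$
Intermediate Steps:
$b{\left(Z,L \right)} = 9$ ($b{\left(Z,L \right)} = 3 \cdot 3 = 9$)
$J{\left(F \right)} = -2$ ($J{\left(F \right)} = -3 + \frac{1}{2} \cdot 2 = -3 + 1 = -2$)
$c{\left(Y,B \right)} = 15 B$ ($c{\left(Y,B \right)} = B \left(-3 - 2\right) \left(-3\right) = B \left(\left(-5\right) \left(-3\right)\right) = B 15 = 15 B$)
$n = - \frac{1}{338755}$ ($n = \frac{1}{\left(153957 - 12442\right) - 480270} = \frac{1}{141515 - 480270} = \frac{1}{-338755} = - \frac{1}{338755} \approx -2.952 \cdot 10^{-6}$)
$X = -360$ ($X = - 15 \cdot 24 = \left(-1\right) 360 = -360$)
$Q = -40$ ($Q = \frac{1}{9} \left(-360\right) = -40$)
$n - Q = - \frac{1}{338755} - -40 = - \frac{1}{338755} + 40 = \frac{13550199}{338755}$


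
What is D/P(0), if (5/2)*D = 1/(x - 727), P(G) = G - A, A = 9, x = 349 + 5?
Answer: 2/16785 ≈ 0.00011915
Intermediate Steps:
x = 354
P(G) = -9 + G (P(G) = G - 1*9 = G - 9 = -9 + G)
D = -2/1865 (D = 2/(5*(354 - 727)) = (⅖)/(-373) = (⅖)*(-1/373) = -2/1865 ≈ -0.0010724)
D/P(0) = -2/(1865*(-9 + 0)) = -2/1865/(-9) = -2/1865*(-⅑) = 2/16785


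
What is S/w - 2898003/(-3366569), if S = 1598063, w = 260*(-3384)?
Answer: -2830210396327/2962042068960 ≈ -0.95549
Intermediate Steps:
w = -879840
S/w - 2898003/(-3366569) = 1598063/(-879840) - 2898003/(-3366569) = 1598063*(-1/879840) - 2898003*(-1/3366569) = -1598063/879840 + 2898003/3366569 = -2830210396327/2962042068960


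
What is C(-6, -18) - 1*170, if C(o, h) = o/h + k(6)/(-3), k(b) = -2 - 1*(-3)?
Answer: -170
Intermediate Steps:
k(b) = 1 (k(b) = -2 + 3 = 1)
C(o, h) = -1/3 + o/h (C(o, h) = o/h + 1/(-3) = o/h + 1*(-1/3) = o/h - 1/3 = -1/3 + o/h)
C(-6, -18) - 1*170 = (-6 - 1/3*(-18))/(-18) - 1*170 = -(-6 + 6)/18 - 170 = -1/18*0 - 170 = 0 - 170 = -170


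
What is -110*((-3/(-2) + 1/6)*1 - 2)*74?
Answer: 8140/3 ≈ 2713.3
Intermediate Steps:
-110*((-3/(-2) + 1/6)*1 - 2)*74 = -110*((-3*(-1/2) + 1*(1/6))*1 - 2)*74 = -110*((3/2 + 1/6)*1 - 2)*74 = -110*((5/3)*1 - 2)*74 = -110*(5/3 - 2)*74 = -110*(-1/3)*74 = (110/3)*74 = 8140/3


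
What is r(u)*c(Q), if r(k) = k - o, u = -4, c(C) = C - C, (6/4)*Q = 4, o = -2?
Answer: 0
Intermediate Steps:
Q = 8/3 (Q = (⅔)*4 = 8/3 ≈ 2.6667)
c(C) = 0
r(k) = 2 + k (r(k) = k - 1*(-2) = k + 2 = 2 + k)
r(u)*c(Q) = (2 - 4)*0 = -2*0 = 0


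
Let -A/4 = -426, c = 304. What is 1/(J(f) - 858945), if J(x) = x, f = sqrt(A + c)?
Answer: -858945/737786511017 - 2*sqrt(502)/737786511017 ≈ -1.1643e-6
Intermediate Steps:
A = 1704 (A = -4*(-426) = 1704)
f = 2*sqrt(502) (f = sqrt(1704 + 304) = sqrt(2008) = 2*sqrt(502) ≈ 44.811)
1/(J(f) - 858945) = 1/(2*sqrt(502) - 858945) = 1/(-858945 + 2*sqrt(502))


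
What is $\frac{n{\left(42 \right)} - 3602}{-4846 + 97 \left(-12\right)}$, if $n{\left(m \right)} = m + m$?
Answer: $\frac{1759}{3005} \approx 0.58536$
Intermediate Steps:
$n{\left(m \right)} = 2 m$
$\frac{n{\left(42 \right)} - 3602}{-4846 + 97 \left(-12\right)} = \frac{2 \cdot 42 - 3602}{-4846 + 97 \left(-12\right)} = \frac{84 - 3602}{-4846 - 1164} = - \frac{3518}{-6010} = \left(-3518\right) \left(- \frac{1}{6010}\right) = \frac{1759}{3005}$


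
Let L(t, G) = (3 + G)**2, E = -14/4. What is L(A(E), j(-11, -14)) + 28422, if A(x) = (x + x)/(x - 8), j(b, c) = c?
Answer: 28543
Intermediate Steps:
E = -7/2 (E = -14*1/4 = -7/2 ≈ -3.5000)
A(x) = 2*x/(-8 + x) (A(x) = (2*x)/(-8 + x) = 2*x/(-8 + x))
L(A(E), j(-11, -14)) + 28422 = (3 - 14)**2 + 28422 = (-11)**2 + 28422 = 121 + 28422 = 28543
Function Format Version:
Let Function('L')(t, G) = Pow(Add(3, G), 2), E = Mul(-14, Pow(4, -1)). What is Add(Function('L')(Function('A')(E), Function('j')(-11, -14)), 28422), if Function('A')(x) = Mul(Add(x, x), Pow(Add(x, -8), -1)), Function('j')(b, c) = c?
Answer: 28543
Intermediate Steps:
E = Rational(-7, 2) (E = Mul(-14, Rational(1, 4)) = Rational(-7, 2) ≈ -3.5000)
Function('A')(x) = Mul(2, x, Pow(Add(-8, x), -1)) (Function('A')(x) = Mul(Mul(2, x), Pow(Add(-8, x), -1)) = Mul(2, x, Pow(Add(-8, x), -1)))
Add(Function('L')(Function('A')(E), Function('j')(-11, -14)), 28422) = Add(Pow(Add(3, -14), 2), 28422) = Add(Pow(-11, 2), 28422) = Add(121, 28422) = 28543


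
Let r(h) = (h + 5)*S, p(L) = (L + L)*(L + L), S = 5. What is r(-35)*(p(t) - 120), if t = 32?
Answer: -596400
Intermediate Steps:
p(L) = 4*L² (p(L) = (2*L)*(2*L) = 4*L²)
r(h) = 25 + 5*h (r(h) = (h + 5)*5 = (5 + h)*5 = 25 + 5*h)
r(-35)*(p(t) - 120) = (25 + 5*(-35))*(4*32² - 120) = (25 - 175)*(4*1024 - 120) = -150*(4096 - 120) = -150*3976 = -596400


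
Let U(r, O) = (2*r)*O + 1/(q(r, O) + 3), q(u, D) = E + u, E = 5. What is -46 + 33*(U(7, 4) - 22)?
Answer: 5391/5 ≈ 1078.2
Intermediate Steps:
q(u, D) = 5 + u
U(r, O) = 1/(8 + r) + 2*O*r (U(r, O) = (2*r)*O + 1/((5 + r) + 3) = 2*O*r + 1/(8 + r) = 1/(8 + r) + 2*O*r)
-46 + 33*(U(7, 4) - 22) = -46 + 33*((1 + 2*4*7² + 16*4*7)/(8 + 7) - 22) = -46 + 33*((1 + 2*4*49 + 448)/15 - 22) = -46 + 33*((1 + 392 + 448)/15 - 22) = -46 + 33*((1/15)*841 - 22) = -46 + 33*(841/15 - 22) = -46 + 33*(511/15) = -46 + 5621/5 = 5391/5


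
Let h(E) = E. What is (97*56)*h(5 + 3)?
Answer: 43456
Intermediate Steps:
(97*56)*h(5 + 3) = (97*56)*(5 + 3) = 5432*8 = 43456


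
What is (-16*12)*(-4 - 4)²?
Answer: -12288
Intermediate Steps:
(-16*12)*(-4 - 4)² = -192*(-8)² = -192*64 = -12288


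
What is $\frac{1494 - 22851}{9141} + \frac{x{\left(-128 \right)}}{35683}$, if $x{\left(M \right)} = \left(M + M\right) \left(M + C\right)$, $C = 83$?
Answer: $- \frac{218925837}{108726101} \approx -2.0136$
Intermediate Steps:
$x{\left(M \right)} = 2 M \left(83 + M\right)$ ($x{\left(M \right)} = \left(M + M\right) \left(M + 83\right) = 2 M \left(83 + M\right)$)
$\frac{1494 - 22851}{9141} + \frac{x{\left(-128 \right)}}{35683} = \frac{1494 - 22851}{9141} + \frac{2 \left(-128\right) \left(83 - 128\right)}{35683} = \left(1494 - 22851\right) \frac{1}{9141} + 2 \left(-128\right) \left(-45\right) \frac{1}{35683} = \left(-21357\right) \frac{1}{9141} + 11520 \cdot \frac{1}{35683} = - \frac{7119}{3047} + \frac{11520}{35683} = - \frac{218925837}{108726101}$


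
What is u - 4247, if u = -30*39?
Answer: -5417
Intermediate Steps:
u = -1170
u - 4247 = -1170 - 4247 = -5417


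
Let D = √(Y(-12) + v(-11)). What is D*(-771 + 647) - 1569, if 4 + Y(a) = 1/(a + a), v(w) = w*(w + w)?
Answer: -1569 - 31*√34266/3 ≈ -3481.8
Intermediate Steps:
v(w) = 2*w² (v(w) = w*(2*w) = 2*w²)
Y(a) = -4 + 1/(2*a) (Y(a) = -4 + 1/(a + a) = -4 + 1/(2*a))
D = √34266/12 (D = √((-4 + (½)/(-12)) + 2*(-11)²) = √((-4 + (½)*(-1/12)) + 2*121) = √((-4 - 1/24) + 242) = √(-97/24 + 242) = √(5711/24) = √34266/12 ≈ 15.426)
D*(-771 + 647) - 1569 = (√34266/12)*(-771 + 647) - 1569 = (√34266/12)*(-124) - 1569 = -31*√34266/3 - 1569 = -1569 - 31*√34266/3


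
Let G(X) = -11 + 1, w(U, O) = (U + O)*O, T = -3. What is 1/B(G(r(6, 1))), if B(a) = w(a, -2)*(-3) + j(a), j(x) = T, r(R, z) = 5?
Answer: -1/75 ≈ -0.013333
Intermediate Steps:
w(U, O) = O*(O + U) (w(U, O) = (O + U)*O = O*(O + U))
j(x) = -3
G(X) = -10
B(a) = -15 + 6*a (B(a) = -2*(-2 + a)*(-3) - 3 = (4 - 2*a)*(-3) - 3 = (-12 + 6*a) - 3 = -15 + 6*a)
1/B(G(r(6, 1))) = 1/(-15 + 6*(-10)) = 1/(-15 - 60) = 1/(-75) = -1/75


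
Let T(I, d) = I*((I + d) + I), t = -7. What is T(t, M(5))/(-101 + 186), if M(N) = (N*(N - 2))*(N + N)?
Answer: -56/5 ≈ -11.200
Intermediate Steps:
M(N) = 2*N²*(-2 + N) (M(N) = (N*(-2 + N))*(2*N) = 2*N²*(-2 + N))
T(I, d) = I*(d + 2*I)
T(t, M(5))/(-101 + 186) = (-7*(2*5²*(-2 + 5) + 2*(-7)))/(-101 + 186) = -7*(2*25*3 - 14)/85 = -7*(150 - 14)*(1/85) = -7*136*(1/85) = -952*1/85 = -56/5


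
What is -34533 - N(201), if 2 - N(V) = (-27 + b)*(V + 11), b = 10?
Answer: -38139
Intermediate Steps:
N(V) = 189 + 17*V (N(V) = 2 - (-27 + 10)*(V + 11) = 2 - (-17)*(11 + V) = 2 - (-187 - 17*V) = 2 + (187 + 17*V) = 189 + 17*V)
-34533 - N(201) = -34533 - (189 + 17*201) = -34533 - (189 + 3417) = -34533 - 1*3606 = -34533 - 3606 = -38139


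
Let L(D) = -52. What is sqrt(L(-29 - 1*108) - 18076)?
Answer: 4*I*sqrt(1133) ≈ 134.64*I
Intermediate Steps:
sqrt(L(-29 - 1*108) - 18076) = sqrt(-52 - 18076) = sqrt(-18128) = 4*I*sqrt(1133)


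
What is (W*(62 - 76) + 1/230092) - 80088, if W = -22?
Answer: -18356739759/230092 ≈ -79780.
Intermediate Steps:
(W*(62 - 76) + 1/230092) - 80088 = (-22*(62 - 76) + 1/230092) - 80088 = (-22*(-14) + 1/230092) - 80088 = (308 + 1/230092) - 80088 = 70868337/230092 - 80088 = -18356739759/230092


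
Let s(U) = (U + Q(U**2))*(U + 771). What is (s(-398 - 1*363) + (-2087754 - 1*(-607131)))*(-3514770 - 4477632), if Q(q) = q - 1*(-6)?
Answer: -34391601524874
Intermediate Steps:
Q(q) = 6 + q (Q(q) = q + 6 = 6 + q)
s(U) = (771 + U)*(6 + U + U**2) (s(U) = (U + (6 + U**2))*(U + 771) = (6 + U + U**2)*(771 + U) = (771 + U)*(6 + U + U**2))
(s(-398 - 1*363) + (-2087754 - 1*(-607131)))*(-3514770 - 4477632) = ((4626 + (-398 - 1*363)**3 + 772*(-398 - 1*363)**2 + 777*(-398 - 1*363)) + (-2087754 - 1*(-607131)))*(-3514770 - 4477632) = ((4626 + (-398 - 363)**3 + 772*(-398 - 363)**2 + 777*(-398 - 363)) + (-2087754 + 607131))*(-7992402) = ((4626 + (-761)**3 + 772*(-761)**2 + 777*(-761)) - 1480623)*(-7992402) = ((4626 - 440711081 + 772*579121 - 591297) - 1480623)*(-7992402) = ((4626 - 440711081 + 447081412 - 591297) - 1480623)*(-7992402) = (5783660 - 1480623)*(-7992402) = 4303037*(-7992402) = -34391601524874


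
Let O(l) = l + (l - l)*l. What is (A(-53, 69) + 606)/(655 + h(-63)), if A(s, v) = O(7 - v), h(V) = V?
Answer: 34/37 ≈ 0.91892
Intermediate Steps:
O(l) = l (O(l) = l + 0*l = l + 0 = l)
A(s, v) = 7 - v
(A(-53, 69) + 606)/(655 + h(-63)) = ((7 - 1*69) + 606)/(655 - 63) = ((7 - 69) + 606)/592 = (-62 + 606)*(1/592) = 544*(1/592) = 34/37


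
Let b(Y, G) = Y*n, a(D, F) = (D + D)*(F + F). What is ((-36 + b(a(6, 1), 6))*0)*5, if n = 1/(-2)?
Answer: 0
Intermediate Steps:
n = -½ ≈ -0.50000
a(D, F) = 4*D*F (a(D, F) = (2*D)*(2*F) = 4*D*F)
b(Y, G) = -Y/2 (b(Y, G) = Y*(-½) = -Y/2)
((-36 + b(a(6, 1), 6))*0)*5 = ((-36 - 2*6)*0)*5 = ((-36 - ½*24)*0)*5 = ((-36 - 12)*0)*5 = -48*0*5 = 0*5 = 0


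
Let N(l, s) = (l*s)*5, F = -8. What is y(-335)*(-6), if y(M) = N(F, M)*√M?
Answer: -80400*I*√335 ≈ -1.4716e+6*I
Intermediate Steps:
N(l, s) = 5*l*s
y(M) = -40*M^(3/2) (y(M) = (5*(-8)*M)*√M = (-40*M)*√M = -40*M^(3/2))
y(-335)*(-6) = -(-13400)*I*√335*(-6) = (13400*I*√335)*(-6) = -80400*I*√335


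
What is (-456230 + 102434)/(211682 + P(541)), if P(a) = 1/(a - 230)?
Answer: -110030556/65833103 ≈ -1.6714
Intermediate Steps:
P(a) = 1/(-230 + a)
(-456230 + 102434)/(211682 + P(541)) = (-456230 + 102434)/(211682 + 1/(-230 + 541)) = -353796/(211682 + 1/311) = -353796/65833103/311 = -353796*311/65833103 = -110030556/65833103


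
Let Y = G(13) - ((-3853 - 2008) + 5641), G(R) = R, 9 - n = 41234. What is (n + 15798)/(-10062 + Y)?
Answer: 25427/9829 ≈ 2.5869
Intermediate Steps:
n = -41225 (n = 9 - 1*41234 = 9 - 41234 = -41225)
Y = 233 (Y = 13 - ((-3853 - 2008) + 5641) = 13 - (-5861 + 5641) = 13 - 1*(-220) = 13 + 220 = 233)
(n + 15798)/(-10062 + Y) = (-41225 + 15798)/(-10062 + 233) = -25427/(-9829) = -25427*(-1/9829) = 25427/9829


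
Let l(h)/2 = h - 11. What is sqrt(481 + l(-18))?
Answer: 3*sqrt(47) ≈ 20.567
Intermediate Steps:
l(h) = -22 + 2*h (l(h) = 2*(h - 11) = 2*(-11 + h) = -22 + 2*h)
sqrt(481 + l(-18)) = sqrt(481 + (-22 + 2*(-18))) = sqrt(481 + (-22 - 36)) = sqrt(481 - 58) = sqrt(423) = 3*sqrt(47)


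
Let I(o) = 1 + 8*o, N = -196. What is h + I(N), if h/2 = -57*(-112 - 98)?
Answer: 22373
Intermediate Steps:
h = 23940 (h = 2*(-57*(-112 - 98)) = 2*(-57*(-210)) = 2*11970 = 23940)
h + I(N) = 23940 + (1 + 8*(-196)) = 23940 + (1 - 1568) = 23940 - 1567 = 22373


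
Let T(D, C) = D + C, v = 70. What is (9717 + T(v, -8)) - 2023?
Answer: 7756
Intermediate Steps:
T(D, C) = C + D
(9717 + T(v, -8)) - 2023 = (9717 + (-8 + 70)) - 2023 = (9717 + 62) - 2023 = 9779 - 2023 = 7756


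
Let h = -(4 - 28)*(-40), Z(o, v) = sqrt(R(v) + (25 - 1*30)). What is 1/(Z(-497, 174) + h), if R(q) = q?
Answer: -1/947 ≈ -0.0010560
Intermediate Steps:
Z(o, v) = sqrt(-5 + v) (Z(o, v) = sqrt(v + (25 - 1*30)) = sqrt(v + (25 - 30)) = sqrt(v - 5) = sqrt(-5 + v))
h = -960 (h = -1*(-24)*(-40) = 24*(-40) = -960)
1/(Z(-497, 174) + h) = 1/(sqrt(-5 + 174) - 960) = 1/(sqrt(169) - 960) = 1/(13 - 960) = 1/(-947) = -1/947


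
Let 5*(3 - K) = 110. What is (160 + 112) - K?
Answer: 291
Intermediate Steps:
K = -19 (K = 3 - ⅕*110 = 3 - 22 = -19)
(160 + 112) - K = (160 + 112) - 1*(-19) = 272 + 19 = 291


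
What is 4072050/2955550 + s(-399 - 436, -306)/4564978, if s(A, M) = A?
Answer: 371727015613/269840414558 ≈ 1.3776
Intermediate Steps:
4072050/2955550 + s(-399 - 436, -306)/4564978 = 4072050/2955550 + (-399 - 436)/4564978 = 4072050*(1/2955550) - 835*1/4564978 = 81441/59111 - 835/4564978 = 371727015613/269840414558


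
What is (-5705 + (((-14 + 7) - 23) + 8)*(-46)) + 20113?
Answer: 15420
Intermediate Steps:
(-5705 + (((-14 + 7) - 23) + 8)*(-46)) + 20113 = (-5705 + ((-7 - 23) + 8)*(-46)) + 20113 = (-5705 + (-30 + 8)*(-46)) + 20113 = (-5705 - 22*(-46)) + 20113 = (-5705 + 1012) + 20113 = -4693 + 20113 = 15420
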